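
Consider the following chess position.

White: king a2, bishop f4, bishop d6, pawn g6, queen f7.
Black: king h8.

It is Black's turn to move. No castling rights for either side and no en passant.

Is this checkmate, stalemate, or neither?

stalemate

Black to move; black king on h8.
In check: no.
King squares — g7: attacked by Qf7; h7: attacked by Pg6; g8: attacked by Qf7.
Legal moves for Black: none.
Not in check and no legal moves → stalemate.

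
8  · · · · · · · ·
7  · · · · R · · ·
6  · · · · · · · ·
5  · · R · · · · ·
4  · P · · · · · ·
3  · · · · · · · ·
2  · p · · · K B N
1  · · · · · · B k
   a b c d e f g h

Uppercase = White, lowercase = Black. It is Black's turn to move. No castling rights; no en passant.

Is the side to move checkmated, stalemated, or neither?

Black to move; black king on h1.
In check: yes, from the white bishop on g2.
King squares — g1: attacked by Kf2; g2: attacked by Kf2; h2: attacked by Bg1.
Legal moves for Black: none.
In check with no legal moves → checkmate.

checkmate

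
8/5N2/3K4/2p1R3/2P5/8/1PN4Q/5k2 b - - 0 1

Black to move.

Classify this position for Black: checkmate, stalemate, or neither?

stalemate

Black to move; black king on f1.
In check: no.
King squares — e1: attacked by Nc2; g1: attacked by Qh2; e2: attacked by Qh2; f2: attacked by Qh2; g2: attacked by Qh2.
Legal moves for Black: none.
Not in check and no legal moves → stalemate.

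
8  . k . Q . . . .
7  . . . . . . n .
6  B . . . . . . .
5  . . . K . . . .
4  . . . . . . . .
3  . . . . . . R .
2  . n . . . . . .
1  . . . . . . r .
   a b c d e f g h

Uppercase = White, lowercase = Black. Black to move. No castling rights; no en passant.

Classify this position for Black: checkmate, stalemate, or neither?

Black to move; black king on b8.
In check: yes, from the white queen on d8.
King squares — a7: available; b7: attacked by Ba6; c7: attacked by Qd8; a8: attacked by Qd8; c8: attacked by Ba6.
Legal moves for Black: Ka7.
Black is in check but has 1 legal move → neither.

neither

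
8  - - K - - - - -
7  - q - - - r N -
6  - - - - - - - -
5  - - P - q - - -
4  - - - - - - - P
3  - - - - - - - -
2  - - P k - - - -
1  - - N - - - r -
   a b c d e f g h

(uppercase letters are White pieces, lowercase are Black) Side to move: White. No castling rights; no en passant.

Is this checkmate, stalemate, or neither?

White to move; white king on c8.
In check: yes, from the black queen on b7.
King squares — b7: attacked by Rf7; c7: attacked by Qe5; d7: attacked by Qb7; b8: attacked by Qe5; d8: available.
Legal moves for White: Kd8.
White is in check but has 1 legal move → neither.

neither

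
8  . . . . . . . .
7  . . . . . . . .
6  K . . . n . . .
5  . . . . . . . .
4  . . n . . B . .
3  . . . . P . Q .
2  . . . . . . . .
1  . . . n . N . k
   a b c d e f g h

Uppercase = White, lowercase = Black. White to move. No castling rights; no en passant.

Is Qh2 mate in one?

yes

After Qh2: black king on h1; in check: yes, from the white queen on h2.
King squares — g1: attacked by Qh2; g2: attacked by Qh2; h2: attacked by Nf1.
Black has no legal moves → checkmate.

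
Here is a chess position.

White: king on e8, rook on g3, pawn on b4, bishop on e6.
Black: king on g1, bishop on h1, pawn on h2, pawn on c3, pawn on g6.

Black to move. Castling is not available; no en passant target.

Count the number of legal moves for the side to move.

Black to move; king on g1.
In check: yes, from the white rook on g3.
Legal moves: Kf2, Kf1, Bg2.
Count: 3.

3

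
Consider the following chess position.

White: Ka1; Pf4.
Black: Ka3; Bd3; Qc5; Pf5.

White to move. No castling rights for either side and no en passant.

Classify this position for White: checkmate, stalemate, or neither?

White to move; white king on a1.
In check: no.
King squares — b1: attacked by Bd3; a2: attacked by Ka3; b2: attacked by Ka3.
Legal moves for White: none.
Not in check and no legal moves → stalemate.

stalemate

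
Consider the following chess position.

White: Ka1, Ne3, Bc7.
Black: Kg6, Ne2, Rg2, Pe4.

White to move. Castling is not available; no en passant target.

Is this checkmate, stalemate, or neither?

White to move; white king on a1.
In check: no.
Legal moves for White include: Bd8, Bb8, Bd6, Bb6, Be5, Ba5, Bf4, Bg3, Bh2, Nf5, Nd5, Ng4, Nc4, Nxg2, Nc2, Nf1, Nd1, Kb2, ... (list truncated; more exist).
White has legal moves and is not in check → neither.

neither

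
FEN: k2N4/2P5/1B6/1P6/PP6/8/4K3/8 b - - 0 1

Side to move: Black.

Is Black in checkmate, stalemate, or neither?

stalemate

Black to move; black king on a8.
In check: no.
King squares — a7: attacked by Bb6; b7: attacked by Nd8; b8: attacked by Pc7.
Legal moves for Black: none.
Not in check and no legal moves → stalemate.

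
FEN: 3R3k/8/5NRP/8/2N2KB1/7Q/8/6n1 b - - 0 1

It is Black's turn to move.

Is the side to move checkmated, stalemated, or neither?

checkmate

Black to move; black king on h8.
In check: yes, from the white rook on d8.
King squares — g7: attacked by Rg6; h7: attacked by Nf6; g8: attacked by Nf6.
Legal moves for Black: none.
In check with no legal moves → checkmate.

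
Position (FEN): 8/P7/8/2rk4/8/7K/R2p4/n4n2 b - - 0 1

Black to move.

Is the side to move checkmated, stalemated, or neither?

Black to move; black king on d5.
In check: no.
Legal moves for Black include: Ke6, Kd6, Kc6, Ke5, Ke4, Kd4, Kc4, Rc8, Rc7, Rc6, Rb5, Ra5, Rc4, Rc3+, Rc2, Rc1, Ng3, Ne3, ... (list truncated; more exist).
Black has legal moves and is not in check → neither.

neither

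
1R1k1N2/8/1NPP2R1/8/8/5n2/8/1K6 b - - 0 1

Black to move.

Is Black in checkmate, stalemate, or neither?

checkmate

Black to move; black king on d8.
In check: yes, from the white rook on b8.
King squares — c7: attacked by Pd6; d7: attacked by Nb6; e7: attacked by Pd6; c8: attacked by Nb6; e8: attacked by Rb8.
Legal moves for Black: none.
In check with no legal moves → checkmate.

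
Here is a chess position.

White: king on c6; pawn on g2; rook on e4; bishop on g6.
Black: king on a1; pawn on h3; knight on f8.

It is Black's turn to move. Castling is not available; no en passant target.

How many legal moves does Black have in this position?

Black to move; king on a1.
In check: no.
Legal moves: Nh7, Nd7, Nxg6, Ne6, Kb2, Ka2, Kb1, hxg2, h2.
Count: 9.

9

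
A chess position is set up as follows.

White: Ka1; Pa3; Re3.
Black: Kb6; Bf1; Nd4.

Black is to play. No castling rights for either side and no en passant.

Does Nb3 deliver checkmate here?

After Nb3: white king on a1; in check: yes, from the black knight on b3.
White has 4 legal replies: Kb2, Ka2, Kb1, Rxb3+.
In check but a legal move exists → not checkmate.

no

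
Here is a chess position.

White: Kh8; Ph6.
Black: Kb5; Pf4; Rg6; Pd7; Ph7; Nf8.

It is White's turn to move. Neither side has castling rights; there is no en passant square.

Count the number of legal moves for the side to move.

White to move; king on h8.
In check: no.
Legal moves: none.
Count: 0.

0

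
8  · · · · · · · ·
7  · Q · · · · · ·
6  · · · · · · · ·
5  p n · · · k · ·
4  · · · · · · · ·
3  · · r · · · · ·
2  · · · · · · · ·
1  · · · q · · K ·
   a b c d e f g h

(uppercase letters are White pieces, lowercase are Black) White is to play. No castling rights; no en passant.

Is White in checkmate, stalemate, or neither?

neither

White to move; white king on g1.
In check: yes, from the black queen on d1.
Legal moves for White: Kh2, Kg2, Kf2.
White is in check but has 3 legal moves → neither.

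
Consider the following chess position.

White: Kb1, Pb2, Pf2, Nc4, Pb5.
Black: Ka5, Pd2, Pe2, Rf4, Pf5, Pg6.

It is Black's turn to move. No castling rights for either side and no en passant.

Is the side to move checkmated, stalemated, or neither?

neither

Black to move; black king on a5.
In check: yes, from the white knight on c4.
Legal moves for Black: Kxb5, Kb4, Ka4, Rxc4.
Black is in check but has 4 legal moves → neither.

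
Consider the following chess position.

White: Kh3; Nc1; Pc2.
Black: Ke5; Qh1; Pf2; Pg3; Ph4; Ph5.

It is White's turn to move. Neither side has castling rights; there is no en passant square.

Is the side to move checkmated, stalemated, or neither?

White to move; white king on h3.
In check: yes, from the black queen on h1.
King squares — g2: attacked by Qh1; h2: attacked by Qh1; g3: attacked by Ph4; g4: attacked by Ph5; h4: attacked by Qh1.
Legal moves for White: none.
In check with no legal moves → checkmate.

checkmate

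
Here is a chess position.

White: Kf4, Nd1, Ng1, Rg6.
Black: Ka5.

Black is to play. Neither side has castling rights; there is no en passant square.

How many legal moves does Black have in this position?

Black to move; king on a5.
In check: no.
Legal moves: Kb5, Kb4, Ka4.
Count: 3.

3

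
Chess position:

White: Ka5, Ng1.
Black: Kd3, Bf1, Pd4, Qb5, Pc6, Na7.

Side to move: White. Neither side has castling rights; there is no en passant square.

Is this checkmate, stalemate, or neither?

White to move; white king on a5.
In check: yes, from the black queen on b5.
King squares — a4: attacked by Qb5; b4: attacked by Qb5; b5: attacked by Pc6; a6: attacked by Qb5; b6: attacked by Qb5.
Legal moves for White: none.
In check with no legal moves → checkmate.

checkmate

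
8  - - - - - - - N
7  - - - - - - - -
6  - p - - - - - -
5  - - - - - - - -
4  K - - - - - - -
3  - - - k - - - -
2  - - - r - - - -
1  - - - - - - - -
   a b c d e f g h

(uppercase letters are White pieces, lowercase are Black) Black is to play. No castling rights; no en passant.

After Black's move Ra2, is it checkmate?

no

After Ra2: white king on a4; in check: yes, from the black rook on a2.
White has 3 legal replies: Kb5, Kb4, Kb3.
In check but a legal move exists → not checkmate.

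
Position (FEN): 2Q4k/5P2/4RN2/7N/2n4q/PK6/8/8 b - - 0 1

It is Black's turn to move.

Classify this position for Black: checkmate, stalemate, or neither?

Black to move; black king on h8.
In check: yes, from the white queen on c8.
King squares — g7: attacked by Nh5; h7: attacked by Nf6; g8: attacked by Nf6.
Legal moves for Black: none.
In check with no legal moves → checkmate.

checkmate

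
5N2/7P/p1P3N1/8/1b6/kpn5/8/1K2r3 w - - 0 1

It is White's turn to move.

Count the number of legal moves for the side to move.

White to move; king on b1.
In check: yes, from the black rook on e1 and the black knight on c3.
Legal moves: none.
Count: 0.

0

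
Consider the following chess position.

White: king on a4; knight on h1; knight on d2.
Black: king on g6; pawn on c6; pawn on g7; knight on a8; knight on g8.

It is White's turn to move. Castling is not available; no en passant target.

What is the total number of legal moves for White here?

White to move; king on a4.
In check: no.
Legal moves: Ka5, Kb4, Kb3, Ka3, Ne4, Nc4, Nf3, Nb3, Nf1, Nb1, Ng3, Nf2.
Count: 12.

12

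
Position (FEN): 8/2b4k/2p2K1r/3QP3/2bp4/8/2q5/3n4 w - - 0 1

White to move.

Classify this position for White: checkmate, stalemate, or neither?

White to move; white king on f6.
In check: yes, from the black rook on h6.
Legal moves for White: Kf7, Ke7, Kg5.
White is in check but has 3 legal moves → neither.

neither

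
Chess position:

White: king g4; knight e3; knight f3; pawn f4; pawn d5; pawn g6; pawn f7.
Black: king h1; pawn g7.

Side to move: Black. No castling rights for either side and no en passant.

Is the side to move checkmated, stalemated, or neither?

Black to move; black king on h1.
In check: no.
King squares — g1: attacked by Nf3; g2: attacked by Ne3; h2: attacked by Nf3.
Legal moves for Black: none.
Not in check and no legal moves → stalemate.

stalemate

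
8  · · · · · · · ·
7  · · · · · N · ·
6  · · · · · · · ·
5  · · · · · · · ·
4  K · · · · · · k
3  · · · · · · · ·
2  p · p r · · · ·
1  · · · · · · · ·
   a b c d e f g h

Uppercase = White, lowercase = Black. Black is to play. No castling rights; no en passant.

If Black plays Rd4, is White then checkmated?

After Rd4: white king on a4; in check: yes, from the black rook on d4.
White has 4 legal replies: Kb5, Ka5, Kb3, Ka3.
In check but a legal move exists → not checkmate.

no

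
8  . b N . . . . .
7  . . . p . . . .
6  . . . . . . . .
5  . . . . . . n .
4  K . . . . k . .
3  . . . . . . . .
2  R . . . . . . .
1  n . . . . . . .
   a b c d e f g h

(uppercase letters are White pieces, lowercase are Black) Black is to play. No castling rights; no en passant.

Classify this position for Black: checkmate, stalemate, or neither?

Black to move; black king on f4.
In check: no.
Legal moves for Black include: Bc7, Ba7, Bd6, Be5, Nh7, Nf7, Ne6, Ne4, Nh3, Nf3, Kf5, Ke5, Kg4, Ke4, Kg3, Kf3, Ke3, Nb3, ... (list truncated; more exist).
Black has legal moves and is not in check → neither.

neither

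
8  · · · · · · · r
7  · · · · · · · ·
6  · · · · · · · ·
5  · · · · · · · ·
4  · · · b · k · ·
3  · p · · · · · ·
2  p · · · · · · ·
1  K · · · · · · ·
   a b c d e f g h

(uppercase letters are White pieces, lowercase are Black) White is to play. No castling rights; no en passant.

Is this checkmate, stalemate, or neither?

White to move; white king on a1.
In check: yes, from the black bishop on d4.
King squares — b1: attacked by Pa2; a2: attacked by Pb3; b2: attacked by Bd4.
Legal moves for White: none.
In check with no legal moves → checkmate.

checkmate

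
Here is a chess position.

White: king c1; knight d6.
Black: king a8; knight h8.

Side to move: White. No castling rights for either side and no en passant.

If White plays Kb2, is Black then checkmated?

After Kb2: black king on a8; in check: no.
Black is not in check, so this cannot be checkmate.

no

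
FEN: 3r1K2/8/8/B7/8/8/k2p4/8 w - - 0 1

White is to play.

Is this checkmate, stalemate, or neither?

White to move; white king on f8.
In check: yes, from the black rook on d8.
Legal moves for White: Kg7, Kf7, Ke7, Bxd8.
White is in check but has 4 legal moves → neither.

neither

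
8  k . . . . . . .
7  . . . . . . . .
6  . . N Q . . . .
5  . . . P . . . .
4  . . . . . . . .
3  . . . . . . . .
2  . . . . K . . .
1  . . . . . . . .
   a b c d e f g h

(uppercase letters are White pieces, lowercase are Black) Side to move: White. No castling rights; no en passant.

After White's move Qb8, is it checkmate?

After Qb8: black king on a8; in check: yes, from the white queen on b8.
King squares — a7: attacked by Nc6; b7: attacked by Qb8; b8: attacked by Nc6.
Black has no legal moves → checkmate.

yes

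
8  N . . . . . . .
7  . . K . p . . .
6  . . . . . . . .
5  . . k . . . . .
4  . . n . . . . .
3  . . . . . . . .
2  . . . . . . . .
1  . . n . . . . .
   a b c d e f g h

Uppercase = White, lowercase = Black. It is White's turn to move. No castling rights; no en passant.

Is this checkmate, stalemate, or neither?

White to move; white king on c7.
In check: no.
Legal moves for White: Nb6, Kd8, Kc8, Kb8, Kd7, Kb7.
White has 6 legal moves and is not in check → neither.

neither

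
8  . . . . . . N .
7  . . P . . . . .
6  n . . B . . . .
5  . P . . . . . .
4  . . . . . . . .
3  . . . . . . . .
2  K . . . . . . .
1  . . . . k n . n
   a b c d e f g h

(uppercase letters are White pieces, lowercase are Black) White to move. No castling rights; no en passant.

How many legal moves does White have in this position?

White to move; king on a2.
In check: no.
Legal moves: Ne7, Nh6, Nf6, Bf8, Be7, Be5, Bc5, Bf4, Bb4+, Bg3+, Ba3, Bh2, Kb3, Ka3, Kb2, Kb1, Ka1, bxa6, c8=Q, c8=R, c8=B, c8=N, b6.
Count: 23.

23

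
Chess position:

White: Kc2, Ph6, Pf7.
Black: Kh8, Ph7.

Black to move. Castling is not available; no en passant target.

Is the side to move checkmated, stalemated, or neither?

stalemate

Black to move; black king on h8.
In check: no.
King squares — g7: attacked by Ph6; h7: own pawn; g8: attacked by Pf7.
Legal moves for Black: none.
Not in check and no legal moves → stalemate.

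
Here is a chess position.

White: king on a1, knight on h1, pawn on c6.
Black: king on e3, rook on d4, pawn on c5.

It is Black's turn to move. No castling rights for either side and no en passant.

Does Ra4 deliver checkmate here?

After Ra4: white king on a1; in check: yes, from the black rook on a4.
White has 2 legal replies: Kb2, Kb1.
In check but a legal move exists → not checkmate.

no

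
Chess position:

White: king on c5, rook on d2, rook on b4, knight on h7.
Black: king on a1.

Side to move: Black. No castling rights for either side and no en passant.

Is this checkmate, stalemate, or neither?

Black to move; black king on a1.
In check: no.
King squares — b1: attacked by Rb4; a2: attacked by Rd2; b2: attacked by Rd2.
Legal moves for Black: none.
Not in check and no legal moves → stalemate.

stalemate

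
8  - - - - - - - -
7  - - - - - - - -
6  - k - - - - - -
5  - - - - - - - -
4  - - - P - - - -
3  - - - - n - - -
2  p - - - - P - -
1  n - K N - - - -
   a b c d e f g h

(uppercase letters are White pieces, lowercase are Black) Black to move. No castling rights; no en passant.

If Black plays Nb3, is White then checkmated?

After Nb3: white king on c1; in check: yes, from the black knight on b3.
White has 1 legal reply: Kb2.
In check but a legal move exists → not checkmate.

no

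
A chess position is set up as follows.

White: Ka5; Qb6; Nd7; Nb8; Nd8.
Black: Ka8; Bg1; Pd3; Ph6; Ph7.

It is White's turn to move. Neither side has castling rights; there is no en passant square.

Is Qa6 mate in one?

After Qa6: black king on a8; in check: yes, from the white queen on a6.
Black has 1 legal reply: Ba7.
In check but a legal move exists → not checkmate.

no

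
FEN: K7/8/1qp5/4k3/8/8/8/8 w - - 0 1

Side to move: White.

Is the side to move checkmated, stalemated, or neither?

stalemate

White to move; white king on a8.
In check: no.
King squares — a7: attacked by Qb6; b7: attacked by Qb6; b8: attacked by Qb6.
Legal moves for White: none.
Not in check and no legal moves → stalemate.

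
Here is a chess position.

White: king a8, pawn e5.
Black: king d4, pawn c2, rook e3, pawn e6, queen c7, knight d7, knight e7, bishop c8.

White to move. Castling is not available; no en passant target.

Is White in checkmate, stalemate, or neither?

stalemate

White to move; white king on a8.
In check: no.
King squares — a7: attacked by Qc7; b7: attacked by Qc7; b8: attacked by Qc7.
Legal moves for White: none.
Not in check and no legal moves → stalemate.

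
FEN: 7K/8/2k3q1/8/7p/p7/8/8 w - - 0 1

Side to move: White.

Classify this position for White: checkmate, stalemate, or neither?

White to move; white king on h8.
In check: no.
King squares — g7: attacked by Qg6; h7: attacked by Qg6; g8: attacked by Qg6.
Legal moves for White: none.
Not in check and no legal moves → stalemate.

stalemate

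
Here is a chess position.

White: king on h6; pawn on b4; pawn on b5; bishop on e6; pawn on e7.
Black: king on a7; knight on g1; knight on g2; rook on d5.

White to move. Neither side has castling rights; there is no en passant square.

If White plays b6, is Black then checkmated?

no

After b6: black king on a7; in check: yes, from the white pawn on b6.
Black has 5 legal replies: Kb8, Ka8, Kb7, Kxb6, Ka6.
In check but a legal move exists → not checkmate.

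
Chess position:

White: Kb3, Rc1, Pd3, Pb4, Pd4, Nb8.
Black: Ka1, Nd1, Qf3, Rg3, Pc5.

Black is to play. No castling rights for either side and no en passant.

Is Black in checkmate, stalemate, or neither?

checkmate

Black to move; black king on a1.
In check: yes, from the white rook on c1.
King squares — b1: attacked by Rc1; a2: attacked by Kb3; b2: attacked by Kb3.
Legal moves for Black: none.
In check with no legal moves → checkmate.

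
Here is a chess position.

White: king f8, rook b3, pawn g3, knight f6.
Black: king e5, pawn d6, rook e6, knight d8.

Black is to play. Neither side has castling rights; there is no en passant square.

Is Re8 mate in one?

no

After Re8: white king on f8; in check: yes, from the black rook on e8.
White has 3 legal replies: Kxe8, Kg7, Nxe8.
In check but a legal move exists → not checkmate.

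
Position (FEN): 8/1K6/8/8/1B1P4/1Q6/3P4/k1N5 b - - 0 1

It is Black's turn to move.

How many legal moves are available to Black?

Black to move; king on a1.
In check: no.
Legal moves: none.
Count: 0.

0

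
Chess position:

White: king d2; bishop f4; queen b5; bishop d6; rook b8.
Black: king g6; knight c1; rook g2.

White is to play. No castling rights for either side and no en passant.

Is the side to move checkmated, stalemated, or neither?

neither

White to move; white king on d2.
In check: yes, from the black rook on g2.
Legal moves for White: Ke3, Kc3, Ke1, Kd1, Kxc1, Qe2.
White is in check but has 6 legal moves → neither.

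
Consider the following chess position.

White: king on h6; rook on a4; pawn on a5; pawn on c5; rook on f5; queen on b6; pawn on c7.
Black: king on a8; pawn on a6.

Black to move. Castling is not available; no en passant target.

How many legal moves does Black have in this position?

Black to move; king on a8.
In check: no.
Legal moves: none.
Count: 0.

0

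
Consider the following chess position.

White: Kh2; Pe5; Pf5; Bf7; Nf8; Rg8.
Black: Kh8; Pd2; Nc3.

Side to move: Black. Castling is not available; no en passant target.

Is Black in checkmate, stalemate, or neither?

checkmate

Black to move; black king on h8.
In check: yes, from the white rook on g8.
King squares — g7: attacked by Rg8; h7: attacked by Nf8; g8: attacked by Bf7.
Legal moves for Black: none.
In check with no legal moves → checkmate.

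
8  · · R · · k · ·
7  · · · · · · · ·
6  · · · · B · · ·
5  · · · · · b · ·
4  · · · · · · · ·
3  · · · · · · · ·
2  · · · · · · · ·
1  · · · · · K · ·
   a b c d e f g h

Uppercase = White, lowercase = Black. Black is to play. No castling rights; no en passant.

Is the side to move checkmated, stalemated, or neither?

neither

Black to move; black king on f8.
In check: yes, from the white rook on c8.
Legal moves for Black: Kg7, Ke7.
Black is in check but has 2 legal moves → neither.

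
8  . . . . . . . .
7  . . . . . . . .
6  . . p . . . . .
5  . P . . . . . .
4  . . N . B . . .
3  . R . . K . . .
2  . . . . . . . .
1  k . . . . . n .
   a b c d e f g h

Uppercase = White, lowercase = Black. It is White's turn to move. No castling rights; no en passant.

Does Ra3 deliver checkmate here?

After Ra3: black king on a1; in check: yes, from the white rook on a3.
King squares — b1: attacked by Be4; a2: attacked by Ra3; b2: attacked by Nc4.
Black has no legal moves → checkmate.

yes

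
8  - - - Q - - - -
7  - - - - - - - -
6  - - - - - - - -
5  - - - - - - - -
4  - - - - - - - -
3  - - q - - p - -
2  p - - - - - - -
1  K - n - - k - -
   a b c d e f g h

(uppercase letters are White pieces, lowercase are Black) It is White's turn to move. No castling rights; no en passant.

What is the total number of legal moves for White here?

White to move; king on a1.
In check: yes, from the black queen on c3.
Legal moves: none.
Count: 0.

0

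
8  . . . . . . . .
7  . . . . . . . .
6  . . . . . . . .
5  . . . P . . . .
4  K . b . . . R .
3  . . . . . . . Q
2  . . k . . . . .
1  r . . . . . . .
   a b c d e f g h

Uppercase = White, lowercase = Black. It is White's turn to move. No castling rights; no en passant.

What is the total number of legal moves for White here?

White to move; king on a4.
In check: yes, from the black rook on a1.
Legal moves: Kb4, Qa3.
Count: 2.

2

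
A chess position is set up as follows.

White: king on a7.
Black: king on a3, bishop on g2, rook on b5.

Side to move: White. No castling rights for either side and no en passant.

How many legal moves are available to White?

White to move; king on a7.
In check: no.
Legal moves: Ka6.
Count: 1.

1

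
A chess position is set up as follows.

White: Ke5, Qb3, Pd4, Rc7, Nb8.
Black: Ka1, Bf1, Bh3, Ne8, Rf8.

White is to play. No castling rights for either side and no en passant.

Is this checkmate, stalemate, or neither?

neither

White to move; white king on e5.
In check: no.
Legal moves for White include: Nd7, Nc6, Na6, Rc8, Rh7, Rg7, Rf7, Re7, Rd7, Rb7, Ra7+, Rc6, Rc5, Rc4, Rc3, Rc2, Rc1#, Kd5, ... (list truncated; more exist).
White has legal moves and is not in check → neither.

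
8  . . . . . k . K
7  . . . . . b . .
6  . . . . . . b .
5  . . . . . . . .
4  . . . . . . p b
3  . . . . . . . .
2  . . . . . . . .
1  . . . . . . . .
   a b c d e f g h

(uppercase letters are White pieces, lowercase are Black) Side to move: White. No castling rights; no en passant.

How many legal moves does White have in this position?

0

White to move; king on h8.
In check: no.
Legal moves: none.
Count: 0.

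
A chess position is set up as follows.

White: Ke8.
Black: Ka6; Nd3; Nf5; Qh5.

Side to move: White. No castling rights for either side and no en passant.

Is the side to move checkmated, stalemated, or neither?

neither

White to move; white king on e8.
In check: yes, from the black queen on h5.
King squares — d7: available; e7: attacked by Nf5; f7: attacked by Qh5; d8: available; f8: available.
Legal moves for White: Kf8, Kd8, Kd7.
White is in check but has 3 legal moves → neither.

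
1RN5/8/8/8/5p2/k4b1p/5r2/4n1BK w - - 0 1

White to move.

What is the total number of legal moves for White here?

White to move; king on h1.
In check: yes, from the black bishop on f3.
Legal moves: none.
Count: 0.

0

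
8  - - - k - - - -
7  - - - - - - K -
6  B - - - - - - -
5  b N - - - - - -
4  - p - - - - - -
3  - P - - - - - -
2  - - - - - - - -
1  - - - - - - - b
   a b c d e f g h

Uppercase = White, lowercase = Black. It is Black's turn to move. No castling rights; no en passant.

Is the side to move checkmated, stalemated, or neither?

neither

Black to move; black king on d8.
In check: no.
Legal moves for Black: Ke8, Ke7, Kd7, Bc7, Bb6, Ba8, Bb7, Bc6, Bd5, Be4, Bf3, Bg2.
Black has 12 legal moves and is not in check → neither.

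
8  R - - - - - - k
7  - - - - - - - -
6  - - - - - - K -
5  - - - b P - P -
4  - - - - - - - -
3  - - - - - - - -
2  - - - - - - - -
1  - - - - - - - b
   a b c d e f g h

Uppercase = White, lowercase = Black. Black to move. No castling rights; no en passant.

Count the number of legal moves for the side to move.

2

Black to move; king on h8.
In check: yes, from the white rook on a8.
Legal moves: Bg8, Bxa8.
Count: 2.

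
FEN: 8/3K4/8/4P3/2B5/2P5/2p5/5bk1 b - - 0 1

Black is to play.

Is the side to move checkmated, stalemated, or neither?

neither

Black to move; black king on g1.
In check: no.
Legal moves for Black: Kh2, Kg2, Kf2, Kh1, Bxc4, Bh3+, Bd3, Bg2, Be2, c1=Q, c1=R, c1=B, c1=N.
Black has 13 legal moves and is not in check → neither.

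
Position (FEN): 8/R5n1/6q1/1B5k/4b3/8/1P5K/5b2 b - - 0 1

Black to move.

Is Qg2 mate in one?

After Qg2: white king on h2; in check: yes, from the black queen on g2.
King squares — g1: attacked by Qg2; h1: attacked by Qg2; g2: attacked by Bf1; g3: attacked by Qg2; h3: attacked by Qg2.
White has no legal moves → checkmate.

yes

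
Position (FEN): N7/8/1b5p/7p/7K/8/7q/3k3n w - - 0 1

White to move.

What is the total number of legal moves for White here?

White to move; king on h4.
In check: yes, from the black queen on h2.
Legal moves: none.
Count: 0.

0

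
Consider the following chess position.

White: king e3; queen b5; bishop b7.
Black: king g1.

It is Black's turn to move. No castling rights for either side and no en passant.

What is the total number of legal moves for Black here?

1

Black to move; king on g1.
In check: no.
Legal moves: Kh2.
Count: 1.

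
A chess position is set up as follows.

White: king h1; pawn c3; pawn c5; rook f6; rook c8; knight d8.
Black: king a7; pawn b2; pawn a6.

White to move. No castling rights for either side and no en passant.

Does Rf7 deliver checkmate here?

After Rf7: black king on a7; in check: yes, from the white rook on f7.
King squares — a6: own pawn; b6: attacked by Pc5; b7: attacked by Rf7; a8: attacked by Rc8; b8: attacked by Rc8.
Black has no legal moves → checkmate.

yes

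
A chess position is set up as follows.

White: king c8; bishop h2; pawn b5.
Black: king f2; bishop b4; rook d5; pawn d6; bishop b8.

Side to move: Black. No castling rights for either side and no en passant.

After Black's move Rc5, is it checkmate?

no

After Rc5: white king on c8; in check: yes, from the black rook on c5.
White has 4 legal replies: Kd8, Kxb8, Kd7, Kb7.
In check but a legal move exists → not checkmate.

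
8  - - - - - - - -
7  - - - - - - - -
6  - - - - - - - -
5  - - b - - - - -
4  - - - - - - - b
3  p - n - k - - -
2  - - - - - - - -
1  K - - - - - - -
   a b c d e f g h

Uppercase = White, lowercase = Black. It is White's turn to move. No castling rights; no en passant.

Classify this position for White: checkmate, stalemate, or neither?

stalemate

White to move; white king on a1.
In check: no.
King squares — b1: attacked by Nc3; a2: attacked by Nc3; b2: attacked by Pa3.
Legal moves for White: none.
Not in check and no legal moves → stalemate.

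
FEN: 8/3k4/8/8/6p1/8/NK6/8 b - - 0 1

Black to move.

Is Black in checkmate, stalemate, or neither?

neither

Black to move; black king on d7.
In check: no.
Legal moves for Black: Ke8, Kd8, Kc8, Ke7, Kc7, Ke6, Kd6, Kc6, g3.
Black has 9 legal moves and is not in check → neither.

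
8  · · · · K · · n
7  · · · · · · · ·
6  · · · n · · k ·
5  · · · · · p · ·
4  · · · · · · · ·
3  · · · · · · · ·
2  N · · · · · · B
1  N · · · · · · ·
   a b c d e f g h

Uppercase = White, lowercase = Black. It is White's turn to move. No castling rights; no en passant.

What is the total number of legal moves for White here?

5

White to move; king on e8.
In check: yes, from the black knight on d6.
Legal moves: Kf8, Kd8, Ke7, Kd7, Bxd6.
Count: 5.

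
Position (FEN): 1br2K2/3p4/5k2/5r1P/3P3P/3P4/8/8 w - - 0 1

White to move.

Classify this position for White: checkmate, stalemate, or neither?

checkmate

White to move; white king on f8.
In check: yes, from the black rook on c8.
King squares — e7: attacked by Kf6; f7: attacked by Kf6; g7: attacked by Kf6; e8: attacked by Rc8; g8: attacked by Rc8.
Legal moves for White: none.
In check with no legal moves → checkmate.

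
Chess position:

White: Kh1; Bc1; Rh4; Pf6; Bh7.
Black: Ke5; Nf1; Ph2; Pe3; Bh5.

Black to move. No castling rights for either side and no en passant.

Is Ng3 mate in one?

no

After Ng3: white king on h1; in check: yes, from the black knight on g3.
White has 2 legal replies: Kxh2, Kg2.
In check but a legal move exists → not checkmate.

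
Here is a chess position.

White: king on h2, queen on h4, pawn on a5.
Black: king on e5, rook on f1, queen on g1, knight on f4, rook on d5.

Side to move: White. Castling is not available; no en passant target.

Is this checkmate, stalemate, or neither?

White to move; white king on h2.
In check: yes, from the black queen on g1.
King squares — g1: attacked by Rf1; h1: attacked by Qg1; g2: attacked by Qg1; g3: attacked by Qg1; h3: attacked by Nf4.
Legal moves for White: none.
In check with no legal moves → checkmate.

checkmate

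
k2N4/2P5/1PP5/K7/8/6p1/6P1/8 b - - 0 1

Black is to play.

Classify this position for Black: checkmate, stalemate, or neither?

Black to move; black king on a8.
In check: no.
King squares — a7: attacked by Pb6; b7: attacked by Pc6; b8: attacked by Pc7.
Legal moves for Black: none.
Not in check and no legal moves → stalemate.

stalemate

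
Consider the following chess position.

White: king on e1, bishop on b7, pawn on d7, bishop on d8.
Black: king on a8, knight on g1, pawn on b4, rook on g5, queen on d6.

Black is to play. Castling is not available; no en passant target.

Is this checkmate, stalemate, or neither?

neither

Black to move; black king on a8.
In check: yes, from the white bishop on b7.
Legal moves for Black: Kb8, Kxb7, Ka7.
Black is in check but has 3 legal moves → neither.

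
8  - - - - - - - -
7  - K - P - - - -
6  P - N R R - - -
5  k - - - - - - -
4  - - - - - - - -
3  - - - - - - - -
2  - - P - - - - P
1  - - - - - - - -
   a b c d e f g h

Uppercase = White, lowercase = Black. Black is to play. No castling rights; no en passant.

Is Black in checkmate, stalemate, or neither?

neither

Black to move; black king on a5.
In check: yes, from the white knight on c6.
King squares — a4: available; b4: attacked by Nc6; b5: available; a6: attacked by Kb7; b6: attacked by Kb7.
Legal moves for Black: Kb5, Ka4.
Black is in check but has 2 legal moves → neither.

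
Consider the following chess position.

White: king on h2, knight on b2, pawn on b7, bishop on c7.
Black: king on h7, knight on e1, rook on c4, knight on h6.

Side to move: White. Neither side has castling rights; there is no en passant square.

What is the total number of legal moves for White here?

White to move; king on h2.
In check: no.
Legal moves: Bd8, Bb8, Bd6, Bb6, Be5, Ba5, Bf4, Bg3, Kh3, Kg3, Kh1, Kg1, Nxc4, Na4, Nd3, Nd1, b8=Q, b8=R, b8=B, b8=N.
Count: 20.

20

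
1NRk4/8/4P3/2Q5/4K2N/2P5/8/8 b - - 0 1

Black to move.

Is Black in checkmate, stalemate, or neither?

checkmate

Black to move; black king on d8.
In check: yes, from the white rook on c8.
King squares — c7: attacked by Qc5; d7: attacked by Pe6; e7: attacked by Qc5; c8: attacked by Qc5; e8: attacked by Rc8.
Legal moves for Black: none.
In check with no legal moves → checkmate.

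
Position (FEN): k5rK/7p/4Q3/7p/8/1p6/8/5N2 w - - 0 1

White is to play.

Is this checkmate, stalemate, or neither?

White to move; white king on h8.
In check: yes, from the black rook on g8.
Legal moves for White: Kxg8, Kxh7, Qxg8+.
White is in check but has 3 legal moves → neither.

neither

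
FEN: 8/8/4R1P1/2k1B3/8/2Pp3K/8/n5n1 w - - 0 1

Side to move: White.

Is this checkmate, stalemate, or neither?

neither

White to move; white king on h3.
In check: yes, from the black knight on g1.
Legal moves for White: Kh4, Kg4, Kg3, Kh2, Kg2.
White is in check but has 5 legal moves → neither.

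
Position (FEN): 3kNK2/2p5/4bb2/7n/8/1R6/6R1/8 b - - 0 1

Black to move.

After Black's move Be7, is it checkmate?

yes

After Be7: white king on f8; in check: yes, from the black bishop on e7.
King squares — e7: attacked by Kd8; f7: attacked by Be6; g7: attacked by Nh5; e8: own knight; g8: attacked by Be6.
White has no legal moves → checkmate.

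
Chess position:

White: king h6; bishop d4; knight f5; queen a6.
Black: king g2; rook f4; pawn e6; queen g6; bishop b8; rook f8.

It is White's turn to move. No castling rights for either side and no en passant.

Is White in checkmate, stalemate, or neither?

White to move; white king on h6.
In check: yes, from the black queen on g6.
King squares — g5: attacked by Qg6; h5: attacked by Qg6; g6: available; g7: attacked by Qg6; h7: attacked by Qg6.
Legal moves for White: Kxg6.
White is in check but has 1 legal move → neither.

neither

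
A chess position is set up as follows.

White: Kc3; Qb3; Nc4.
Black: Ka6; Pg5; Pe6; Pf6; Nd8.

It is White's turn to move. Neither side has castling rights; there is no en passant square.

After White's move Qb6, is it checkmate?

yes

After Qb6: black king on a6; in check: yes, from the white queen on b6.
King squares — a5: attacked by Nc4; b5: attacked by Qb6; b6: attacked by Nc4; a7: attacked by Qb6; b7: attacked by Qb6.
Black has no legal moves → checkmate.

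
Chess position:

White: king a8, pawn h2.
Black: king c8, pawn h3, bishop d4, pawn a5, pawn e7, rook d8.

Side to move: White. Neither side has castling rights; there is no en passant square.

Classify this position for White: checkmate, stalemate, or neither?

White to move; white king on a8.
In check: no.
King squares — a7: attacked by Bd4; b7: attacked by Kc8; b8: attacked by Kc8.
Legal moves for White: none.
Not in check and no legal moves → stalemate.

stalemate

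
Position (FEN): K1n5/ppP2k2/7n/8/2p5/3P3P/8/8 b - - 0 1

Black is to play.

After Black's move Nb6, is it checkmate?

After Nb6: white king on a8; in check: yes, from the black knight on b6.
White has 3 legal replies: Kb8, Kxb7, Kxa7.
In check but a legal move exists → not checkmate.

no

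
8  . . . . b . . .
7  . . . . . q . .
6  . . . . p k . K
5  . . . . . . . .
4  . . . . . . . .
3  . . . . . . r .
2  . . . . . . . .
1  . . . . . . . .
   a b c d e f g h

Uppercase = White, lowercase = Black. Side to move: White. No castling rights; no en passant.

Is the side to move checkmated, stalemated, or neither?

White to move; white king on h6.
In check: no.
King squares — g5: attacked by Rg3; h5: attacked by Qf7; g6: attacked by Rg3; g7: attacked by Rg3; h7: attacked by Qf7.
Legal moves for White: none.
Not in check and no legal moves → stalemate.

stalemate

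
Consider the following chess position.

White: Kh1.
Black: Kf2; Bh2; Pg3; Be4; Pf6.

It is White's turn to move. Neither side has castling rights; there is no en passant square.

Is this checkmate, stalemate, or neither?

White to move; white king on h1.
In check: yes, from the black bishop on e4.
King squares — g1: attacked by Kf2; g2: attacked by Kf2; h2: attacked by Pg3.
Legal moves for White: none.
In check with no legal moves → checkmate.

checkmate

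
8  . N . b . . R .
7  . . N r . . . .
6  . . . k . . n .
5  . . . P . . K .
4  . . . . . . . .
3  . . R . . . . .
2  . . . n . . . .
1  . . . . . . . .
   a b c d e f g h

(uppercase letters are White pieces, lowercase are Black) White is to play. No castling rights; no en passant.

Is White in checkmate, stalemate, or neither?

White to move; white king on g5.
In check: yes, from the black bishop on d8.
King squares — f4: attacked by Ng6; g4: available; h4: attacked by Ng6; f5: available; h5: available; f6: attacked by Bd8; g6: available; h6: available.
Legal moves for White: Kh6, Kxg6, Kh5, Kf5, Kg4, Rxd8.
White is in check but has 6 legal moves → neither.

neither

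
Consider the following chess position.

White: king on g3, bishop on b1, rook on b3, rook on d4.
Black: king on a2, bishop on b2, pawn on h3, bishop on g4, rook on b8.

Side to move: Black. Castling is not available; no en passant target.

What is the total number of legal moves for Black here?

3

Black to move; king on a2.
In check: yes, from the white bishop on b1.
Legal moves: Kxb3, Kxb1, Ka1.
Count: 3.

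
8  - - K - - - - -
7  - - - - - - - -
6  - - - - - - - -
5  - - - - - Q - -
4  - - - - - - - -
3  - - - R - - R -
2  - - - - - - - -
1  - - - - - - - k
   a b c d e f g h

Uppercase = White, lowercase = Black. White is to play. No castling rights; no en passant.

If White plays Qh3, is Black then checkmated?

After Qh3: black king on h1; in check: yes, from the white queen on h3.
King squares — g1: attacked by Rg3; g2: attacked by Rg3; h2: attacked by Qh3.
Black has no legal moves → checkmate.

yes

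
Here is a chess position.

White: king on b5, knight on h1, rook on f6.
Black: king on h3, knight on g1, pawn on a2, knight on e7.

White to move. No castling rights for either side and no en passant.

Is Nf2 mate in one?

no

After Nf2: black king on h3; in check: yes, from the white knight on f2.
Black has 4 legal replies: Kh4, Kg3, Kh2, Kg2.
In check but a legal move exists → not checkmate.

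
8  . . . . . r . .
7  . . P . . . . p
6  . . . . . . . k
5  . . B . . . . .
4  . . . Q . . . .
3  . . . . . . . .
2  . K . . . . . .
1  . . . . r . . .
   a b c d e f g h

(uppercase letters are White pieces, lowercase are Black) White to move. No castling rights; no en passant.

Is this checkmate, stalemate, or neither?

neither

White to move; white king on b2.
In check: no.
Legal moves for White include: Bxf8+, Be7, Ba7, Bd6, Bb6, Bb4, Ba3, Qh8, Qd8, Qg7+, Qd7, Qf6+, Qd6+, Qe5, Qd5, Qh4+, Qg4, Qf4+, ... (list truncated; more exist).
White has legal moves and is not in check → neither.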